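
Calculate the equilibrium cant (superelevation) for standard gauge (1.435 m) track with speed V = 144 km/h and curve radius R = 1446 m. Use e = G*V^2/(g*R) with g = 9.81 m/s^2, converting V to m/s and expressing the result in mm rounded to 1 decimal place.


Convert speed: V = 144 / 3.6 = 40.0 m/s
Apply formula: e = 1.435 * 40.0^2 / (9.81 * 1446)
e = 1.435 * 1600.0 / 14185.26
e = 0.161858 m = 161.9 mm

161.9


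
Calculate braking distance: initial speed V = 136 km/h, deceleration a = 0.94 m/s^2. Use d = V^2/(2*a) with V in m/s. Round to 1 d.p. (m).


Convert speed: V = 136 / 3.6 = 37.7778 m/s
V^2 = 1427.1605
d = 1427.1605 / (2 * 0.94)
d = 1427.1605 / 1.88
d = 759.1 m

759.1


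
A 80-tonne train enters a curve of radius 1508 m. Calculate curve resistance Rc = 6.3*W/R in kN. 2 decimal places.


Rc = 6.3 * W / R
Rc = 6.3 * 80 / 1508
Rc = 504.0 / 1508
Rc = 0.33 kN

0.33


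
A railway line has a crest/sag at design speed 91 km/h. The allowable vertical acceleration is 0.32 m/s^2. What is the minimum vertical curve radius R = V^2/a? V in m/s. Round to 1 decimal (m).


Convert speed: V = 91 / 3.6 = 25.2778 m/s
V^2 = 638.966 m^2/s^2
R_v = 638.966 / 0.32
R_v = 1996.8 m

1996.8


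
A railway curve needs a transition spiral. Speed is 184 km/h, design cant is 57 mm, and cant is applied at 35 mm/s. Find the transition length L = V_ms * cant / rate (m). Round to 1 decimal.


Convert speed: V = 184 / 3.6 = 51.1111 m/s
L = 51.1111 * 57 / 35
L = 2913.3333 / 35
L = 83.2 m

83.2


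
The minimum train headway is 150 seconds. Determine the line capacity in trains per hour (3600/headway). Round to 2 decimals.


Capacity = 3600 / headway
Capacity = 3600 / 150
Capacity = 24.00 trains/hour

24.00


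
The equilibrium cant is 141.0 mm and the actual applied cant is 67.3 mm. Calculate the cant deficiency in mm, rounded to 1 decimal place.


Cant deficiency = equilibrium cant - actual cant
CD = 141.0 - 67.3
CD = 73.7 mm

73.7


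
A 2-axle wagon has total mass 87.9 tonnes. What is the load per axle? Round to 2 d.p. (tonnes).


Load per axle = total weight / number of axles
Load = 87.9 / 2
Load = 43.95 tonnes

43.95


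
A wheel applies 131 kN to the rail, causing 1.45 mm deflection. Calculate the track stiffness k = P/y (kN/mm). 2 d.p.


Track stiffness k = P / y
k = 131 / 1.45
k = 90.34 kN/mm

90.34


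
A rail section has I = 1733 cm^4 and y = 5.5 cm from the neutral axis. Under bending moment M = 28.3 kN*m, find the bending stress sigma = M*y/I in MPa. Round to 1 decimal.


Convert units:
M = 28.3 kN*m = 28300000 N*mm
y = 5.5 cm = 55 mm
I = 1733 cm^4 = 17330000 mm^4
sigma = 28300000 * 55 / 17330000
sigma = 89.8 MPa

89.8


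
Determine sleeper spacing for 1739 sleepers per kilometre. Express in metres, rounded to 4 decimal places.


Spacing = 1000 m / number of sleepers
Spacing = 1000 / 1739
Spacing = 0.5750 m

0.5750


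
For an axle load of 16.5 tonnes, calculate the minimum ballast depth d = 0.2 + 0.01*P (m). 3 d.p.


d = 0.2 + 0.01 * 16.5
d = 0.2 + 0.165
d = 0.365 m

0.365


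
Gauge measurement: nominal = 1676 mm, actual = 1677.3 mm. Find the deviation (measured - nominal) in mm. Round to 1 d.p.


Deviation = measured - nominal
Deviation = 1677.3 - 1676
Deviation = 1.3 mm

1.3


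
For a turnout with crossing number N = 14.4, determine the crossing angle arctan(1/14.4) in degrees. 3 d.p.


1/N = 1/14.4 = 0.069444
angle = arctan(0.069444) = 0.069333 rad
angle = 0.069333 * 180/pi = 3.972 degrees

3.972


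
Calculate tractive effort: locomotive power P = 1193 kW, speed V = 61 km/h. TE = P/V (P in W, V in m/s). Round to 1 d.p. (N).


Convert: P = 1193 kW = 1193000 W
V = 61 / 3.6 = 16.9444 m/s
TE = 1193000 / 16.9444
TE = 70406.6 N

70406.6


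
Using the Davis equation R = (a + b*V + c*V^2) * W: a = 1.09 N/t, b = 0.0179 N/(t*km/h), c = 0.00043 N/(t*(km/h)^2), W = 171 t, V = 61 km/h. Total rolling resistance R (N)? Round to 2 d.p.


b*V = 0.0179 * 61 = 1.0919
c*V^2 = 0.00043 * 3721 = 1.60003
R_per_t = 1.09 + 1.0919 + 1.60003 = 3.78193 N/t
R_total = 3.78193 * 171 = 646.71 N

646.71


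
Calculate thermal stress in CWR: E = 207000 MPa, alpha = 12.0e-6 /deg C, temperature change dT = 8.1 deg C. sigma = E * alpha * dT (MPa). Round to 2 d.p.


sigma = E * alpha * dT
sigma = 207000 * 12.0e-6 * 8.1
sigma = 2.484 * 8.1
sigma = 20.12 MPa

20.12


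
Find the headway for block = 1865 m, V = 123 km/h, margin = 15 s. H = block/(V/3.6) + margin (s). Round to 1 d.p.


V = 123 / 3.6 = 34.1667 m/s
Block traversal time = 1865 / 34.1667 = 54.5854 s
Headway = 54.5854 + 15
Headway = 69.6 s

69.6


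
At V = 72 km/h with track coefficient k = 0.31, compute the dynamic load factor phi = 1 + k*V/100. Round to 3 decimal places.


phi = 1 + k * V / 100
phi = 1 + 0.31 * 72 / 100
phi = 1 + 0.2232
phi = 1.223

1.223


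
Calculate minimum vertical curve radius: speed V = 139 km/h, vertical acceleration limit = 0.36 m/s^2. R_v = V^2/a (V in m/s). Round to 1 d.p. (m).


Convert speed: V = 139 / 3.6 = 38.6111 m/s
V^2 = 1490.8179 m^2/s^2
R_v = 1490.8179 / 0.36
R_v = 4141.2 m

4141.2


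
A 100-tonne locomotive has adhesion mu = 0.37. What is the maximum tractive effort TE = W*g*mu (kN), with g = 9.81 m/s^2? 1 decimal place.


TE_max = W * g * mu
TE_max = 100 * 9.81 * 0.37
TE_max = 981.0 * 0.37
TE_max = 363.0 kN

363.0


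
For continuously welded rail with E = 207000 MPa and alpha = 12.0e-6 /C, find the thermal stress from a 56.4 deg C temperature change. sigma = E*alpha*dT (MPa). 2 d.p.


sigma = E * alpha * dT
sigma = 207000 * 12.0e-6 * 56.4
sigma = 2.484 * 56.4
sigma = 140.10 MPa

140.10


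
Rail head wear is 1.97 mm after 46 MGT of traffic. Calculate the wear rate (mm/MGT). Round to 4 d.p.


Wear rate = total wear / cumulative tonnage
Rate = 1.97 / 46
Rate = 0.0428 mm/MGT

0.0428


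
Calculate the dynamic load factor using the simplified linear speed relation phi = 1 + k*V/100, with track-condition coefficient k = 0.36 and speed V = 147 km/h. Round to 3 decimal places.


phi = 1 + k * V / 100
phi = 1 + 0.36 * 147 / 100
phi = 1 + 0.5292
phi = 1.529

1.529


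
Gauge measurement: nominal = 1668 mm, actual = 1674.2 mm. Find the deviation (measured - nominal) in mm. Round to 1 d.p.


Deviation = measured - nominal
Deviation = 1674.2 - 1668
Deviation = 6.2 mm

6.2


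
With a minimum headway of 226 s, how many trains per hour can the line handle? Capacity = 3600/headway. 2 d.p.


Capacity = 3600 / headway
Capacity = 3600 / 226
Capacity = 15.93 trains/hour

15.93


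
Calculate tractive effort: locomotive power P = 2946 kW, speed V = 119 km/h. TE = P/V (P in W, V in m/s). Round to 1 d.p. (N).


Convert: P = 2946 kW = 2946000 W
V = 119 / 3.6 = 33.0556 m/s
TE = 2946000 / 33.0556
TE = 89122.7 N

89122.7


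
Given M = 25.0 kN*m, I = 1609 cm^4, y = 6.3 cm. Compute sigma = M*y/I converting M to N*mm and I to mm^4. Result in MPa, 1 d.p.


Convert units:
M = 25.0 kN*m = 25000000 N*mm
y = 6.3 cm = 63 mm
I = 1609 cm^4 = 16090000 mm^4
sigma = 25000000 * 63 / 16090000
sigma = 97.9 MPa

97.9


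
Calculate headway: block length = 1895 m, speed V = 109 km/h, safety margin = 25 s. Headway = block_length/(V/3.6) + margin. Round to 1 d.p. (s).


V = 109 / 3.6 = 30.2778 m/s
Block traversal time = 1895 / 30.2778 = 62.5872 s
Headway = 62.5872 + 25
Headway = 87.6 s

87.6


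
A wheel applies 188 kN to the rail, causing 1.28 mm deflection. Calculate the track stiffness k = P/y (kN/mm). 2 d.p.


Track stiffness k = P / y
k = 188 / 1.28
k = 146.88 kN/mm

146.88


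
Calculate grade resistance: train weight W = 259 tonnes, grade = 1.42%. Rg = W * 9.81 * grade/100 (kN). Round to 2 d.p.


Rg = W * 9.81 * grade / 100
Rg = 259 * 9.81 * 1.42 / 100
Rg = 2540.79 * 0.0142
Rg = 36.08 kN

36.08


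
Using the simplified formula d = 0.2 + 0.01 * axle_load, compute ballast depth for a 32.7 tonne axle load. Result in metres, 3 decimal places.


d = 0.2 + 0.01 * 32.7
d = 0.2 + 0.327
d = 0.527 m

0.527


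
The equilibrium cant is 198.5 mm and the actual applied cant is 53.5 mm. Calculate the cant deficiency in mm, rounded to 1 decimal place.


Cant deficiency = equilibrium cant - actual cant
CD = 198.5 - 53.5
CD = 145.0 mm

145.0


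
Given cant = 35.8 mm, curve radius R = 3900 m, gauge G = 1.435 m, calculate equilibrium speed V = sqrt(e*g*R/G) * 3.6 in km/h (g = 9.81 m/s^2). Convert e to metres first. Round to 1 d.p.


Convert cant: e = 35.8 mm = 0.0358 m
V_ms = sqrt(0.0358 * 9.81 * 3900 / 1.435)
V_ms = sqrt(954.475401) = 30.8946 m/s
V = 30.8946 * 3.6 = 111.2 km/h

111.2


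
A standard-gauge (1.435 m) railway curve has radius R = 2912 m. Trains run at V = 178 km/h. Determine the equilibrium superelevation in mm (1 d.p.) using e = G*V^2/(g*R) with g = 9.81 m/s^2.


Convert speed: V = 178 / 3.6 = 49.4444 m/s
Apply formula: e = 1.435 * 49.4444^2 / (9.81 * 2912)
e = 1.435 * 2444.7531 / 28566.72
e = 0.122808 m = 122.8 mm

122.8


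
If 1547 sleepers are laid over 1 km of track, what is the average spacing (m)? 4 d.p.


Spacing = 1000 m / number of sleepers
Spacing = 1000 / 1547
Spacing = 0.6464 m

0.6464


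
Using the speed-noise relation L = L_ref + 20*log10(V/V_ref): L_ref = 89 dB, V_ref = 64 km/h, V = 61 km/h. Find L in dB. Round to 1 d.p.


V/V_ref = 61 / 64 = 0.953125
log10(0.953125) = -0.02085
20 * -0.02085 = -0.417
L = 89 + -0.417 = 88.6 dB

88.6


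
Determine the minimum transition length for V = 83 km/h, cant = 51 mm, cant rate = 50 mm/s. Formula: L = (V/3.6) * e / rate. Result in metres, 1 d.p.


Convert speed: V = 83 / 3.6 = 23.0556 m/s
L = 23.0556 * 51 / 50
L = 1175.8333 / 50
L = 23.5 m

23.5


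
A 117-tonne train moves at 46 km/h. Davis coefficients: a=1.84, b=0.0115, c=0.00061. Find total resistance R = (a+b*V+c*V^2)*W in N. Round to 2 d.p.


b*V = 0.0115 * 46 = 0.529
c*V^2 = 0.00061 * 2116 = 1.29076
R_per_t = 1.84 + 0.529 + 1.29076 = 3.65976 N/t
R_total = 3.65976 * 117 = 428.19 N

428.19


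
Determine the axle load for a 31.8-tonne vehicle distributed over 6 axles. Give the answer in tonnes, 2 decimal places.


Load per axle = total weight / number of axles
Load = 31.8 / 6
Load = 5.30 tonnes

5.30


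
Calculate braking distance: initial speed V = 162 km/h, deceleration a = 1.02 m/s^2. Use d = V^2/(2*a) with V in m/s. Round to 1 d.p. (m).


Convert speed: V = 162 / 3.6 = 45.0 m/s
V^2 = 2025.0
d = 2025.0 / (2 * 1.02)
d = 2025.0 / 2.04
d = 992.6 m

992.6


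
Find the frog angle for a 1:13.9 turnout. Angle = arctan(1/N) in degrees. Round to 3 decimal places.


1/N = 1/13.9 = 0.071942
angle = arctan(0.071942) = 0.071819 rad
angle = 0.071819 * 180/pi = 4.115 degrees

4.115


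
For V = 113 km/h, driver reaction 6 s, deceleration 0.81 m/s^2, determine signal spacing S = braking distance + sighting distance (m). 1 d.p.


V = 113 / 3.6 = 31.3889 m/s
Braking distance = 31.3889^2 / (2*0.81) = 608.1866 m
Sighting distance = 31.3889 * 6 = 188.3333 m
S = 608.1866 + 188.3333 = 796.5 m

796.5


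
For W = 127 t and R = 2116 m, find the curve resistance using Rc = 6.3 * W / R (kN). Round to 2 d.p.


Rc = 6.3 * W / R
Rc = 6.3 * 127 / 2116
Rc = 800.1 / 2116
Rc = 0.38 kN

0.38


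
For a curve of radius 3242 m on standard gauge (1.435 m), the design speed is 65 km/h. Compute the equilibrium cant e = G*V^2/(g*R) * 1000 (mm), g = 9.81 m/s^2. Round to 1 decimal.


Convert speed: V = 65 / 3.6 = 18.0556 m/s
Apply formula: e = 1.435 * 18.0556^2 / (9.81 * 3242)
e = 1.435 * 326.0031 / 31804.02
e = 0.014709 m = 14.7 mm

14.7


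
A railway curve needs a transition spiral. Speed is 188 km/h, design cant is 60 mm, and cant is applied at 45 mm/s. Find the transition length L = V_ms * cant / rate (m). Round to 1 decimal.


Convert speed: V = 188 / 3.6 = 52.2222 m/s
L = 52.2222 * 60 / 45
L = 3133.3333 / 45
L = 69.6 m

69.6


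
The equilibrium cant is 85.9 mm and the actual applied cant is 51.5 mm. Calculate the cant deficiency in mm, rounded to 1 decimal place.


Cant deficiency = equilibrium cant - actual cant
CD = 85.9 - 51.5
CD = 34.4 mm

34.4


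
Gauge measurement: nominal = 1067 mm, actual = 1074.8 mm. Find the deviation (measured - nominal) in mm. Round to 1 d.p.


Deviation = measured - nominal
Deviation = 1074.8 - 1067
Deviation = 7.8 mm

7.8


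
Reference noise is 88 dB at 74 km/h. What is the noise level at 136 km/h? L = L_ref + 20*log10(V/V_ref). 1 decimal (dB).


V/V_ref = 136 / 74 = 1.837838
log10(1.837838) = 0.264307
20 * 0.264307 = 5.2861
L = 88 + 5.2861 = 93.3 dB

93.3


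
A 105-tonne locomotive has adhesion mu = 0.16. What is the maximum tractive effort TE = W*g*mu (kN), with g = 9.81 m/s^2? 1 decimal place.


TE_max = W * g * mu
TE_max = 105 * 9.81 * 0.16
TE_max = 1030.05 * 0.16
TE_max = 164.8 kN

164.8


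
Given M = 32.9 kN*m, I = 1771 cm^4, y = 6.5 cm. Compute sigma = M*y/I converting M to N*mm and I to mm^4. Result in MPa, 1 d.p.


Convert units:
M = 32.9 kN*m = 32900000 N*mm
y = 6.5 cm = 65 mm
I = 1771 cm^4 = 17710000 mm^4
sigma = 32900000 * 65 / 17710000
sigma = 120.8 MPa

120.8


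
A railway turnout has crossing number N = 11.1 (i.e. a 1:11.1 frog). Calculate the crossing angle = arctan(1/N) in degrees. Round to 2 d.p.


1/N = 1/11.1 = 0.09009
angle = arctan(0.09009) = 0.089848 rad
angle = 0.089848 * 180/pi = 5.15 degrees

5.15


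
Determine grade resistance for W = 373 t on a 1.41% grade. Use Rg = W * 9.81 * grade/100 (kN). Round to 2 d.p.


Rg = W * 9.81 * grade / 100
Rg = 373 * 9.81 * 1.41 / 100
Rg = 3659.13 * 0.0141
Rg = 51.59 kN

51.59


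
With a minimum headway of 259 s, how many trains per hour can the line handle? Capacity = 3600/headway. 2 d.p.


Capacity = 3600 / headway
Capacity = 3600 / 259
Capacity = 13.90 trains/hour

13.90


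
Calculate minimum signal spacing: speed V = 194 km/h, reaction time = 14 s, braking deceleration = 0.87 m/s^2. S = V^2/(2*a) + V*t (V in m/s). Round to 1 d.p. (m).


V = 194 / 3.6 = 53.8889 m/s
Braking distance = 53.8889^2 / (2*0.87) = 1668.9726 m
Sighting distance = 53.8889 * 14 = 754.4444 m
S = 1668.9726 + 754.4444 = 2423.4 m

2423.4


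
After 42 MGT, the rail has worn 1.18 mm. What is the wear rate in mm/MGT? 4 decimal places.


Wear rate = total wear / cumulative tonnage
Rate = 1.18 / 42
Rate = 0.0281 mm/MGT

0.0281


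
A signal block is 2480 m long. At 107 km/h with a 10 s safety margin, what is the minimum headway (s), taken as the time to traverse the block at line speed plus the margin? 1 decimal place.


V = 107 / 3.6 = 29.7222 m/s
Block traversal time = 2480 / 29.7222 = 83.4393 s
Headway = 83.4393 + 10
Headway = 93.4 s

93.4


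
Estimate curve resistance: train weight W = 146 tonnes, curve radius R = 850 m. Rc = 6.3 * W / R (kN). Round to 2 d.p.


Rc = 6.3 * W / R
Rc = 6.3 * 146 / 850
Rc = 919.8 / 850
Rc = 1.08 kN

1.08


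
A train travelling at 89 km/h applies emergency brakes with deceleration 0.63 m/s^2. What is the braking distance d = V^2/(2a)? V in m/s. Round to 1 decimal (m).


Convert speed: V = 89 / 3.6 = 24.7222 m/s
V^2 = 611.1883
d = 611.1883 / (2 * 0.63)
d = 611.1883 / 1.26
d = 485.1 m

485.1


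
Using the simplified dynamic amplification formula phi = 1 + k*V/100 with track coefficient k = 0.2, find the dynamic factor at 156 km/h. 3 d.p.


phi = 1 + k * V / 100
phi = 1 + 0.2 * 156 / 100
phi = 1 + 0.312
phi = 1.312

1.312


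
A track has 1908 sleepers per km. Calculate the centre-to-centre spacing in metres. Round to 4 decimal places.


Spacing = 1000 m / number of sleepers
Spacing = 1000 / 1908
Spacing = 0.5241 m

0.5241


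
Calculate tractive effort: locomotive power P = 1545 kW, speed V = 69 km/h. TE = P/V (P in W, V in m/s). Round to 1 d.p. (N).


Convert: P = 1545 kW = 1545000 W
V = 69 / 3.6 = 19.1667 m/s
TE = 1545000 / 19.1667
TE = 80608.7 N

80608.7


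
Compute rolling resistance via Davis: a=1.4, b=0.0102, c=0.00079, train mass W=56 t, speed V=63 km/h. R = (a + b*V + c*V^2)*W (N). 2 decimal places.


b*V = 0.0102 * 63 = 0.6426
c*V^2 = 0.00079 * 3969 = 3.13551
R_per_t = 1.4 + 0.6426 + 3.13551 = 5.17811 N/t
R_total = 5.17811 * 56 = 289.97 N

289.97


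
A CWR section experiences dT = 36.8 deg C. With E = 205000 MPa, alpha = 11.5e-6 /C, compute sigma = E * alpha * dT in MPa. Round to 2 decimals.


sigma = E * alpha * dT
sigma = 205000 * 11.5e-6 * 36.8
sigma = 2.3575 * 36.8
sigma = 86.76 MPa

86.76


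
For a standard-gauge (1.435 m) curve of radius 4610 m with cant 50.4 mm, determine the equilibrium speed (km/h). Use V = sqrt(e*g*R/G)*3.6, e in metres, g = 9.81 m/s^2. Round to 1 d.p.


Convert cant: e = 50.4 mm = 0.0504 m
V_ms = sqrt(0.0504 * 9.81 * 4610 / 1.435)
V_ms = sqrt(1588.358634) = 39.8542 m/s
V = 39.8542 * 3.6 = 143.5 km/h

143.5


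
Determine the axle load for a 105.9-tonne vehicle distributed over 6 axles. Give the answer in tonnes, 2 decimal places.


Load per axle = total weight / number of axles
Load = 105.9 / 6
Load = 17.65 tonnes

17.65


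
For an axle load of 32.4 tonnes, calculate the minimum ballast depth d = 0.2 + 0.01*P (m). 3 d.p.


d = 0.2 + 0.01 * 32.4
d = 0.2 + 0.324
d = 0.524 m

0.524


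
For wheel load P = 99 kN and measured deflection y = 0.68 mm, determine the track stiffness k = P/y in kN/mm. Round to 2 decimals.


Track stiffness k = P / y
k = 99 / 0.68
k = 145.59 kN/mm

145.59


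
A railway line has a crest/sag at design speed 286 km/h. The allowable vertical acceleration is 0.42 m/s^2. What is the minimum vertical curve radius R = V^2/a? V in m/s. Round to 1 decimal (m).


Convert speed: V = 286 / 3.6 = 79.4444 m/s
V^2 = 6311.4198 m^2/s^2
R_v = 6311.4198 / 0.42
R_v = 15027.2 m

15027.2


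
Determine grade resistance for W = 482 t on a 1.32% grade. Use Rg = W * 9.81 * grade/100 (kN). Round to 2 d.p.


Rg = W * 9.81 * grade / 100
Rg = 482 * 9.81 * 1.32 / 100
Rg = 4728.42 * 0.0132
Rg = 62.42 kN

62.42


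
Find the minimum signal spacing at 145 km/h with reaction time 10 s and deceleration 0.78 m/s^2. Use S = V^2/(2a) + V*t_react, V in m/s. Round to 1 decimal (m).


V = 145 / 3.6 = 40.2778 m/s
Braking distance = 40.2778^2 / (2*0.78) = 1039.9355 m
Sighting distance = 40.2778 * 10 = 402.7778 m
S = 1039.9355 + 402.7778 = 1442.7 m

1442.7


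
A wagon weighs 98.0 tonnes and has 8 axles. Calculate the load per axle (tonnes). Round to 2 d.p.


Load per axle = total weight / number of axles
Load = 98.0 / 8
Load = 12.25 tonnes

12.25


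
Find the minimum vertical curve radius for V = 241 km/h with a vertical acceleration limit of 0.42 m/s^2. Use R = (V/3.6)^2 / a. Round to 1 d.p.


Convert speed: V = 241 / 3.6 = 66.9444 m/s
V^2 = 4481.5586 m^2/s^2
R_v = 4481.5586 / 0.42
R_v = 10670.4 m

10670.4


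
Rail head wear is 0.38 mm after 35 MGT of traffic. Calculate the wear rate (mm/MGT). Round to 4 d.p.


Wear rate = total wear / cumulative tonnage
Rate = 0.38 / 35
Rate = 0.0109 mm/MGT

0.0109


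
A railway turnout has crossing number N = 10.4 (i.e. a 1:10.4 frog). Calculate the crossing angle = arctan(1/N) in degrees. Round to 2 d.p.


1/N = 1/10.4 = 0.096154
angle = arctan(0.096154) = 0.095859 rad
angle = 0.095859 * 180/pi = 5.49 degrees

5.49


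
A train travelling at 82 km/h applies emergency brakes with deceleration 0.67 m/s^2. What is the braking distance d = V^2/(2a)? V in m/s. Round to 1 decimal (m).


Convert speed: V = 82 / 3.6 = 22.7778 m/s
V^2 = 518.8272
d = 518.8272 / (2 * 0.67)
d = 518.8272 / 1.34
d = 387.2 m

387.2


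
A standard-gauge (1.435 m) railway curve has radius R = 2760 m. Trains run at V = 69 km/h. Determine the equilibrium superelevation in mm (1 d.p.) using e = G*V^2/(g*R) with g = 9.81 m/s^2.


Convert speed: V = 69 / 3.6 = 19.1667 m/s
Apply formula: e = 1.435 * 19.1667^2 / (9.81 * 2760)
e = 1.435 * 367.3611 / 27075.6
e = 0.01947 m = 19.5 mm

19.5


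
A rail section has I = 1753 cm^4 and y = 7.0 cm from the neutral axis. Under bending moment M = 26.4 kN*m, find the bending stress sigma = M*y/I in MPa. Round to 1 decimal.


Convert units:
M = 26.4 kN*m = 26400000 N*mm
y = 7.0 cm = 70 mm
I = 1753 cm^4 = 17530000 mm^4
sigma = 26400000 * 70 / 17530000
sigma = 105.4 MPa

105.4


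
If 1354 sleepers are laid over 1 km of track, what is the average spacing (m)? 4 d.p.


Spacing = 1000 m / number of sleepers
Spacing = 1000 / 1354
Spacing = 0.7386 m

0.7386


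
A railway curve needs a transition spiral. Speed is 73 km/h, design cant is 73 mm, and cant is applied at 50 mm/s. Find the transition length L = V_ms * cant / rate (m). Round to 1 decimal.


Convert speed: V = 73 / 3.6 = 20.2778 m/s
L = 20.2778 * 73 / 50
L = 1480.2778 / 50
L = 29.6 m

29.6


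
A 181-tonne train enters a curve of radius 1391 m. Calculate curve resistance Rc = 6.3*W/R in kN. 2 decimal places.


Rc = 6.3 * W / R
Rc = 6.3 * 181 / 1391
Rc = 1140.3 / 1391
Rc = 0.82 kN

0.82


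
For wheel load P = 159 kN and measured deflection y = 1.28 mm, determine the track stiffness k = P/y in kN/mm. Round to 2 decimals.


Track stiffness k = P / y
k = 159 / 1.28
k = 124.22 kN/mm

124.22


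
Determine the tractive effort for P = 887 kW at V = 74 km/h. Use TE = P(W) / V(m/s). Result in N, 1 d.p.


Convert: P = 887 kW = 887000 W
V = 74 / 3.6 = 20.5556 m/s
TE = 887000 / 20.5556
TE = 43151.4 N

43151.4


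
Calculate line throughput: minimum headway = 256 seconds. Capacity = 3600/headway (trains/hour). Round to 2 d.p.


Capacity = 3600 / headway
Capacity = 3600 / 256
Capacity = 14.06 trains/hour

14.06


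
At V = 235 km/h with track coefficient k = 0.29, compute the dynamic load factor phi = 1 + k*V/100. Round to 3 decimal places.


phi = 1 + k * V / 100
phi = 1 + 0.29 * 235 / 100
phi = 1 + 0.6815
phi = 1.682

1.682


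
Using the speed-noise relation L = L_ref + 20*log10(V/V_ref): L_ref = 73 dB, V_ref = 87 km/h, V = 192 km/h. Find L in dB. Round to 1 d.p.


V/V_ref = 192 / 87 = 2.206897
log10(2.206897) = 0.343782
20 * 0.343782 = 6.8756
L = 73 + 6.8756 = 79.9 dB

79.9


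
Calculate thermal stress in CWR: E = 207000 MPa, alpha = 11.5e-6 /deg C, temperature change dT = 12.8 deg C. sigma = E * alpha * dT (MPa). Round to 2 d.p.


sigma = E * alpha * dT
sigma = 207000 * 11.5e-6 * 12.8
sigma = 2.3805 * 12.8
sigma = 30.47 MPa

30.47


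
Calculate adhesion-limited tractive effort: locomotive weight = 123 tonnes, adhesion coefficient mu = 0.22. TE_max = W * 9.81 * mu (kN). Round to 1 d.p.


TE_max = W * g * mu
TE_max = 123 * 9.81 * 0.22
TE_max = 1206.63 * 0.22
TE_max = 265.5 kN

265.5


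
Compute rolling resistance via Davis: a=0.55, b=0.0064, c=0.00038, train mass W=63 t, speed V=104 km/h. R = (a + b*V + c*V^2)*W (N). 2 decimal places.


b*V = 0.0064 * 104 = 0.6656
c*V^2 = 0.00038 * 10816 = 4.11008
R_per_t = 0.55 + 0.6656 + 4.11008 = 5.32568 N/t
R_total = 5.32568 * 63 = 335.52 N

335.52


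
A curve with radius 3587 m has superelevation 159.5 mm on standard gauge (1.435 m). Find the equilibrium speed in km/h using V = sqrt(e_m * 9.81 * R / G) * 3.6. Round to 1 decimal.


Convert cant: e = 159.5 mm = 0.1595 m
V_ms = sqrt(0.1595 * 9.81 * 3587 / 1.435)
V_ms = sqrt(3911.19231) = 62.5395 m/s
V = 62.5395 * 3.6 = 225.1 km/h

225.1


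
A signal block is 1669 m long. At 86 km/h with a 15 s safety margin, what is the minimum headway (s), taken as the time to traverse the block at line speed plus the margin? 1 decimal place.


V = 86 / 3.6 = 23.8889 m/s
Block traversal time = 1669 / 23.8889 = 69.8651 s
Headway = 69.8651 + 15
Headway = 84.9 s

84.9


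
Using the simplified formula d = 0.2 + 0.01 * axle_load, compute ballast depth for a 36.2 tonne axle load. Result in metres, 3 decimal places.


d = 0.2 + 0.01 * 36.2
d = 0.2 + 0.362
d = 0.562 m

0.562


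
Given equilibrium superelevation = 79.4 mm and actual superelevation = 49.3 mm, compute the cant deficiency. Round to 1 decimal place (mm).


Cant deficiency = equilibrium cant - actual cant
CD = 79.4 - 49.3
CD = 30.1 mm

30.1


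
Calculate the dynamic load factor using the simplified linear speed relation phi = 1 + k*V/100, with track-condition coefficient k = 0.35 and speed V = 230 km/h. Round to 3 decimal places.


phi = 1 + k * V / 100
phi = 1 + 0.35 * 230 / 100
phi = 1 + 0.805
phi = 1.805

1.805


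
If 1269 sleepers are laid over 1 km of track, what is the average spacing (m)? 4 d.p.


Spacing = 1000 m / number of sleepers
Spacing = 1000 / 1269
Spacing = 0.7880 m

0.7880


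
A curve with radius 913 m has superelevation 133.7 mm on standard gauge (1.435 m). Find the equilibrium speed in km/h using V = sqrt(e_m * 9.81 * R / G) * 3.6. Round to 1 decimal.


Convert cant: e = 133.7 mm = 0.1337 m
V_ms = sqrt(0.1337 * 9.81 * 913 / 1.435)
V_ms = sqrt(834.486454) = 28.8875 m/s
V = 28.8875 * 3.6 = 104.0 km/h

104.0


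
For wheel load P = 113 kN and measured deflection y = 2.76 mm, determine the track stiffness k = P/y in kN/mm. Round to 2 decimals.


Track stiffness k = P / y
k = 113 / 2.76
k = 40.94 kN/mm

40.94


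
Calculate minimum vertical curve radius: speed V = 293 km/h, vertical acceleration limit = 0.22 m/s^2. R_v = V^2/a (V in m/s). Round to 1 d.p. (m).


Convert speed: V = 293 / 3.6 = 81.3889 m/s
V^2 = 6624.1512 m^2/s^2
R_v = 6624.1512 / 0.22
R_v = 30109.8 m

30109.8


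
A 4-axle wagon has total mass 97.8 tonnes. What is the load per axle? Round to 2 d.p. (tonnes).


Load per axle = total weight / number of axles
Load = 97.8 / 4
Load = 24.45 tonnes

24.45


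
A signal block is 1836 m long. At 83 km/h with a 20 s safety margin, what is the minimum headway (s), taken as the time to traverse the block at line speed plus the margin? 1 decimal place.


V = 83 / 3.6 = 23.0556 m/s
Block traversal time = 1836 / 23.0556 = 79.6337 s
Headway = 79.6337 + 20
Headway = 99.6 s

99.6


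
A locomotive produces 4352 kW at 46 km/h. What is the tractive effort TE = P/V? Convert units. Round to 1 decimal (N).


Convert: P = 4352 kW = 4352000 W
V = 46 / 3.6 = 12.7778 m/s
TE = 4352000 / 12.7778
TE = 340591.3 N

340591.3


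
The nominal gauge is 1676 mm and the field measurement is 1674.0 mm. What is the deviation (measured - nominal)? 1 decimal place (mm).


Deviation = measured - nominal
Deviation = 1674.0 - 1676
Deviation = -2.0 mm

-2.0


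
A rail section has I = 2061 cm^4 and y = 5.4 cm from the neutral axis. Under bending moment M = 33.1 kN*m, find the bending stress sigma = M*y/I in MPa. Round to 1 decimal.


Convert units:
M = 33.1 kN*m = 33100000 N*mm
y = 5.4 cm = 54 mm
I = 2061 cm^4 = 20610000 mm^4
sigma = 33100000 * 54 / 20610000
sigma = 86.7 MPa

86.7


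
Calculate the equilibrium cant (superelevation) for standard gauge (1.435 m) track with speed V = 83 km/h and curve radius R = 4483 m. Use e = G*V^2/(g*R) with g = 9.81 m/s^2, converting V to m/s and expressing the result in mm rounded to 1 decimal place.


Convert speed: V = 83 / 3.6 = 23.0556 m/s
Apply formula: e = 1.435 * 23.0556^2 / (9.81 * 4483)
e = 1.435 * 531.5586 / 43978.23
e = 0.017345 m = 17.3 mm

17.3


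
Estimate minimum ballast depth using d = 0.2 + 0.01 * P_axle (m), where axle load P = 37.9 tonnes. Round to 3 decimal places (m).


d = 0.2 + 0.01 * 37.9
d = 0.2 + 0.379
d = 0.579 m

0.579


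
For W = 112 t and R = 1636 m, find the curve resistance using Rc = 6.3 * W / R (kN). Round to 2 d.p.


Rc = 6.3 * W / R
Rc = 6.3 * 112 / 1636
Rc = 705.6 / 1636
Rc = 0.43 kN

0.43


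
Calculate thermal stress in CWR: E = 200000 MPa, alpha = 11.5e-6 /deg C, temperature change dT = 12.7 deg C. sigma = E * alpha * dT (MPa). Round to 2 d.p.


sigma = E * alpha * dT
sigma = 200000 * 11.5e-6 * 12.7
sigma = 2.3 * 12.7
sigma = 29.21 MPa

29.21


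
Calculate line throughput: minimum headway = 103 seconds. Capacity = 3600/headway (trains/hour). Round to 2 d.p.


Capacity = 3600 / headway
Capacity = 3600 / 103
Capacity = 34.95 trains/hour

34.95


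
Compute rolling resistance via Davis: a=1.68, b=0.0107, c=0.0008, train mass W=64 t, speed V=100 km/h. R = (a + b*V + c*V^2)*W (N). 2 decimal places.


b*V = 0.0107 * 100 = 1.07
c*V^2 = 0.0008 * 10000 = 8.0
R_per_t = 1.68 + 1.07 + 8.0 = 10.75 N/t
R_total = 10.75 * 64 = 688.00 N

688.00


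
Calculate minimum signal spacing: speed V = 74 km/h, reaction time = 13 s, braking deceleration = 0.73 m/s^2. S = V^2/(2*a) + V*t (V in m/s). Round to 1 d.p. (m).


V = 74 / 3.6 = 20.5556 m/s
Braking distance = 20.5556^2 / (2*0.73) = 289.4047 m
Sighting distance = 20.5556 * 13 = 267.2222 m
S = 289.4047 + 267.2222 = 556.6 m

556.6


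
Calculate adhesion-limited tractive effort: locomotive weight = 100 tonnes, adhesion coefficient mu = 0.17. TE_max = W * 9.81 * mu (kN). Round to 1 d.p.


TE_max = W * g * mu
TE_max = 100 * 9.81 * 0.17
TE_max = 981.0 * 0.17
TE_max = 166.8 kN

166.8


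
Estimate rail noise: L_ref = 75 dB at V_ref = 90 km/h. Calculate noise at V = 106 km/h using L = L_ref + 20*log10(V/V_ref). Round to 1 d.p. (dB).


V/V_ref = 106 / 90 = 1.177778
log10(1.177778) = 0.071063
20 * 0.071063 = 1.4213
L = 75 + 1.4213 = 76.4 dB

76.4


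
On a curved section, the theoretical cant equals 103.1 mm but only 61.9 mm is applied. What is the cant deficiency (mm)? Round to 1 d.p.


Cant deficiency = equilibrium cant - actual cant
CD = 103.1 - 61.9
CD = 41.2 mm

41.2


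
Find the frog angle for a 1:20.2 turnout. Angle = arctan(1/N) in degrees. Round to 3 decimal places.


1/N = 1/20.2 = 0.049505
angle = arctan(0.049505) = 0.049465 rad
angle = 0.049465 * 180/pi = 2.834 degrees

2.834


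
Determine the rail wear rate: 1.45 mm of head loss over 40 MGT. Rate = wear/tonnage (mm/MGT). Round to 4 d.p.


Wear rate = total wear / cumulative tonnage
Rate = 1.45 / 40
Rate = 0.0363 mm/MGT

0.0363


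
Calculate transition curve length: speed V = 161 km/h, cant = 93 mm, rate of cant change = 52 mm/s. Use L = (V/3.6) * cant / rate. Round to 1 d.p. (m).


Convert speed: V = 161 / 3.6 = 44.7222 m/s
L = 44.7222 * 93 / 52
L = 4159.1667 / 52
L = 80.0 m

80.0


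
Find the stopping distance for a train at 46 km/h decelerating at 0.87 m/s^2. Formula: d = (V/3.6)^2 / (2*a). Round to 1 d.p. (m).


Convert speed: V = 46 / 3.6 = 12.7778 m/s
V^2 = 163.2716
d = 163.2716 / (2 * 0.87)
d = 163.2716 / 1.74
d = 93.8 m

93.8


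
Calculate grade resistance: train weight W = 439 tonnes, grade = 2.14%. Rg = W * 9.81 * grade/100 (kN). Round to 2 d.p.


Rg = W * 9.81 * grade / 100
Rg = 439 * 9.81 * 2.14 / 100
Rg = 4306.59 * 0.0214
Rg = 92.16 kN

92.16


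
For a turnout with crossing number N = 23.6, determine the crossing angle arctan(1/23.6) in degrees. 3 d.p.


1/N = 1/23.6 = 0.042373
angle = arctan(0.042373) = 0.042348 rad
angle = 0.042348 * 180/pi = 2.426 degrees

2.426


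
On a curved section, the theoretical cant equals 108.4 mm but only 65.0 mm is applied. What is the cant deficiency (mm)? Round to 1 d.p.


Cant deficiency = equilibrium cant - actual cant
CD = 108.4 - 65.0
CD = 43.4 mm

43.4


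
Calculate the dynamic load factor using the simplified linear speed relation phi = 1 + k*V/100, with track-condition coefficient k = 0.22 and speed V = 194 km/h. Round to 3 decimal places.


phi = 1 + k * V / 100
phi = 1 + 0.22 * 194 / 100
phi = 1 + 0.4268
phi = 1.427

1.427


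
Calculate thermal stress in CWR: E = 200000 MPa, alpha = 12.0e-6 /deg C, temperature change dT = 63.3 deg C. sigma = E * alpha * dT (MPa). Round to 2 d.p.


sigma = E * alpha * dT
sigma = 200000 * 12.0e-6 * 63.3
sigma = 2.4 * 63.3
sigma = 151.92 MPa

151.92


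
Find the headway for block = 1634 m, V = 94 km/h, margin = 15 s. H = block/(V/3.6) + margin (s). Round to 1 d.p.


V = 94 / 3.6 = 26.1111 m/s
Block traversal time = 1634 / 26.1111 = 62.5787 s
Headway = 62.5787 + 15
Headway = 77.6 s

77.6


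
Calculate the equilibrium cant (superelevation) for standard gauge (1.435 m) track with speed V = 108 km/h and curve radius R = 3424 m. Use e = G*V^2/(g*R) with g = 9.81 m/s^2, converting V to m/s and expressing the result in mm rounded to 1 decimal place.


Convert speed: V = 108 / 3.6 = 30.0 m/s
Apply formula: e = 1.435 * 30.0^2 / (9.81 * 3424)
e = 1.435 * 900.0 / 33589.44
e = 0.03845 m = 38.4 mm

38.4


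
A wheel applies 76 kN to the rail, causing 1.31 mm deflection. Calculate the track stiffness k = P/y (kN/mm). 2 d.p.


Track stiffness k = P / y
k = 76 / 1.31
k = 58.02 kN/mm

58.02


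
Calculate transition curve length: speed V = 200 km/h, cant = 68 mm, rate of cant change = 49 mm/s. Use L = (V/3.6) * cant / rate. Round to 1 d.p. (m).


Convert speed: V = 200 / 3.6 = 55.5556 m/s
L = 55.5556 * 68 / 49
L = 3777.7778 / 49
L = 77.1 m

77.1


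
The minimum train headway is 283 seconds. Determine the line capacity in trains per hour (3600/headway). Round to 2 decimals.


Capacity = 3600 / headway
Capacity = 3600 / 283
Capacity = 12.72 trains/hour

12.72


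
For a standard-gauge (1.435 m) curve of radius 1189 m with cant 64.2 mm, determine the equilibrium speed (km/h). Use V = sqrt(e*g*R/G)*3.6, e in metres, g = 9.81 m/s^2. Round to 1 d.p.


Convert cant: e = 64.2 mm = 0.0642 m
V_ms = sqrt(0.0642 * 9.81 * 1189 / 1.435)
V_ms = sqrt(521.835943) = 22.8437 m/s
V = 22.8437 * 3.6 = 82.2 km/h

82.2


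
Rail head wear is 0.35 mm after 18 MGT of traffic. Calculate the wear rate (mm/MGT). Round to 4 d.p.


Wear rate = total wear / cumulative tonnage
Rate = 0.35 / 18
Rate = 0.0194 mm/MGT

0.0194


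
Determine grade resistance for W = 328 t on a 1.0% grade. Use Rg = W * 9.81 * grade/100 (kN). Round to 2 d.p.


Rg = W * 9.81 * grade / 100
Rg = 328 * 9.81 * 1.0 / 100
Rg = 3217.68 * 0.01
Rg = 32.18 kN

32.18


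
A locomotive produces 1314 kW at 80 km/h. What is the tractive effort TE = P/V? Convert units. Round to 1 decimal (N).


Convert: P = 1314 kW = 1314000 W
V = 80 / 3.6 = 22.2222 m/s
TE = 1314000 / 22.2222
TE = 59130.0 N

59130.0


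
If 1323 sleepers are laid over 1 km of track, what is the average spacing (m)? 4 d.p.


Spacing = 1000 m / number of sleepers
Spacing = 1000 / 1323
Spacing = 0.7559 m

0.7559


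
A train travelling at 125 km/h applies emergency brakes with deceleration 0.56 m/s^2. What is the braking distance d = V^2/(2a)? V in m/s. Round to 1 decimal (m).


Convert speed: V = 125 / 3.6 = 34.7222 m/s
V^2 = 1205.6327
d = 1205.6327 / (2 * 0.56)
d = 1205.6327 / 1.12
d = 1076.5 m

1076.5


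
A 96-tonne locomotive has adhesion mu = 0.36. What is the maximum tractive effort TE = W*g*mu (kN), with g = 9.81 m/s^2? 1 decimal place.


TE_max = W * g * mu
TE_max = 96 * 9.81 * 0.36
TE_max = 941.76 * 0.36
TE_max = 339.0 kN

339.0


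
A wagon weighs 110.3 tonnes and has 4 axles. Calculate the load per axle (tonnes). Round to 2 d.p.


Load per axle = total weight / number of axles
Load = 110.3 / 4
Load = 27.58 tonnes

27.58


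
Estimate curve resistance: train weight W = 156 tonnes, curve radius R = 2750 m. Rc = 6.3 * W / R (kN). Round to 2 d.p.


Rc = 6.3 * W / R
Rc = 6.3 * 156 / 2750
Rc = 982.8 / 2750
Rc = 0.36 kN

0.36


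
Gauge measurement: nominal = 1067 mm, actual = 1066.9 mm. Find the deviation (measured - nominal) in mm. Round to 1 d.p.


Deviation = measured - nominal
Deviation = 1066.9 - 1067
Deviation = -0.1 mm

-0.1


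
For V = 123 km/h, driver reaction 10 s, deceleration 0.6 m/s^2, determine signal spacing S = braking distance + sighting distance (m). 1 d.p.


V = 123 / 3.6 = 34.1667 m/s
Braking distance = 34.1667^2 / (2*0.6) = 972.8009 m
Sighting distance = 34.1667 * 10 = 341.6667 m
S = 972.8009 + 341.6667 = 1314.5 m

1314.5


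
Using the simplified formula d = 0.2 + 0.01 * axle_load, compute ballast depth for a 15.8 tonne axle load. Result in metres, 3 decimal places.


d = 0.2 + 0.01 * 15.8
d = 0.2 + 0.158
d = 0.358 m

0.358


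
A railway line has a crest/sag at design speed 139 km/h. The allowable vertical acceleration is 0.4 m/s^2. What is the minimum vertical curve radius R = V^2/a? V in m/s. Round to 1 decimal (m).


Convert speed: V = 139 / 3.6 = 38.6111 m/s
V^2 = 1490.8179 m^2/s^2
R_v = 1490.8179 / 0.4
R_v = 3727.0 m

3727.0


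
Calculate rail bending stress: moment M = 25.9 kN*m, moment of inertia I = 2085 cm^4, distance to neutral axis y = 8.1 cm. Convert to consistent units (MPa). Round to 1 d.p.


Convert units:
M = 25.9 kN*m = 25900000 N*mm
y = 8.1 cm = 81 mm
I = 2085 cm^4 = 20850000 mm^4
sigma = 25900000 * 81 / 20850000
sigma = 100.6 MPa

100.6


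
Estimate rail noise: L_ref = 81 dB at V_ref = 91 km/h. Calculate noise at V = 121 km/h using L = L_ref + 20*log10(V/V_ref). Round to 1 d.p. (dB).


V/V_ref = 121 / 91 = 1.32967
log10(1.32967) = 0.123744
20 * 0.123744 = 2.4749
L = 81 + 2.4749 = 83.5 dB

83.5


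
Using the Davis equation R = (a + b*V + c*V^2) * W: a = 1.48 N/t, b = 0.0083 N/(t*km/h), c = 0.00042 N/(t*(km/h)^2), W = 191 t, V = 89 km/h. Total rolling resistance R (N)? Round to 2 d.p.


b*V = 0.0083 * 89 = 0.7387
c*V^2 = 0.00042 * 7921 = 3.32682
R_per_t = 1.48 + 0.7387 + 3.32682 = 5.54552 N/t
R_total = 5.54552 * 191 = 1059.19 N

1059.19


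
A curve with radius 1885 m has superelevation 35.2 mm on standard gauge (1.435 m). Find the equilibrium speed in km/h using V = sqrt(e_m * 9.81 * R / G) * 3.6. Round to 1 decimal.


Convert cant: e = 35.2 mm = 0.0352 m
V_ms = sqrt(0.0352 * 9.81 * 1885 / 1.435)
V_ms = sqrt(453.597993) = 21.2978 m/s
V = 21.2978 * 3.6 = 76.7 km/h

76.7


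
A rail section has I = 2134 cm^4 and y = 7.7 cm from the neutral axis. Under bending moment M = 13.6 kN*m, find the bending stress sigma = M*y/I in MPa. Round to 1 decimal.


Convert units:
M = 13.6 kN*m = 13600000 N*mm
y = 7.7 cm = 77 mm
I = 2134 cm^4 = 21340000 mm^4
sigma = 13600000 * 77 / 21340000
sigma = 49.1 MPa

49.1


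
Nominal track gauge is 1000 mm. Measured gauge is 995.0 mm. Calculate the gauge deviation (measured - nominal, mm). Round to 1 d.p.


Deviation = measured - nominal
Deviation = 995.0 - 1000
Deviation = -5.0 mm

-5.0


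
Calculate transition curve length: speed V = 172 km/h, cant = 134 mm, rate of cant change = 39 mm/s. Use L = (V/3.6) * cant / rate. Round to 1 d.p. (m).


Convert speed: V = 172 / 3.6 = 47.7778 m/s
L = 47.7778 * 134 / 39
L = 6402.2222 / 39
L = 164.2 m

164.2


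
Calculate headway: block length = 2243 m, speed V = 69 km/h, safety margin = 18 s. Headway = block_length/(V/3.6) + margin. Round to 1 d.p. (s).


V = 69 / 3.6 = 19.1667 m/s
Block traversal time = 2243 / 19.1667 = 117.0261 s
Headway = 117.0261 + 18
Headway = 135.0 s

135.0


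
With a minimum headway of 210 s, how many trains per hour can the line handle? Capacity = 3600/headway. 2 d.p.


Capacity = 3600 / headway
Capacity = 3600 / 210
Capacity = 17.14 trains/hour

17.14


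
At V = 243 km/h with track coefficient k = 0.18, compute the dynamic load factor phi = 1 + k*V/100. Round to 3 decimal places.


phi = 1 + k * V / 100
phi = 1 + 0.18 * 243 / 100
phi = 1 + 0.4374
phi = 1.437

1.437


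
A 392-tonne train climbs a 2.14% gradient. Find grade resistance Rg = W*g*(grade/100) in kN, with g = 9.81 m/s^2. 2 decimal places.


Rg = W * 9.81 * grade / 100
Rg = 392 * 9.81 * 2.14 / 100
Rg = 3845.52 * 0.0214
Rg = 82.29 kN

82.29


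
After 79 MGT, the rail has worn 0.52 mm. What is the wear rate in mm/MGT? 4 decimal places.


Wear rate = total wear / cumulative tonnage
Rate = 0.52 / 79
Rate = 0.0066 mm/MGT

0.0066


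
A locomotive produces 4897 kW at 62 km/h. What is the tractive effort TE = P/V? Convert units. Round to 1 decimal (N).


Convert: P = 4897 kW = 4897000 W
V = 62 / 3.6 = 17.2222 m/s
TE = 4897000 / 17.2222
TE = 284341.9 N

284341.9


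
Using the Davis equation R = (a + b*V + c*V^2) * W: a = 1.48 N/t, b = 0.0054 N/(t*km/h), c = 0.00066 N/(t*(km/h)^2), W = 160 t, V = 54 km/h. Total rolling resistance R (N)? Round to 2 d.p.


b*V = 0.0054 * 54 = 0.2916
c*V^2 = 0.00066 * 2916 = 1.92456
R_per_t = 1.48 + 0.2916 + 1.92456 = 3.69616 N/t
R_total = 3.69616 * 160 = 591.39 N

591.39
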